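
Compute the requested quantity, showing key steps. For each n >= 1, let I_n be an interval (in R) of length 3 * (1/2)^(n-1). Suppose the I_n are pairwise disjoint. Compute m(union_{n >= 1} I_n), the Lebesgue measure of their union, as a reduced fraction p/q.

By countable additivity of the Lebesgue measure on pairwise disjoint measurable sets,
  m(union_{n >= 1} I_n) = sum_{n >= 1} m(I_n) = sum_{n >= 1} a * r^(n-1),
  with a = 3 and r = 1/2.
Since 0 < r = 1/2 < 1, the geometric series converges:
  sum_{n >= 1} a * r^(n-1) = a / (1 - r).
  = 3 / (1 - 1/2)
  = 3 / (1/2)
  = 6.

6


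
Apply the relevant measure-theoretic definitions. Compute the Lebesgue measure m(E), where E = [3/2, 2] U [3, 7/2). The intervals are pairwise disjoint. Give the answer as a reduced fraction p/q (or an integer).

For pairwise disjoint intervals, m(union_i I_i) = sum_i m(I_i),
and m is invariant under swapping open/closed endpoints (single points have measure 0).
So m(E) = sum_i (b_i - a_i).
  I_1 has length 2 - 3/2 = 1/2.
  I_2 has length 7/2 - 3 = 1/2.
Summing:
  m(E) = 1/2 + 1/2 = 1.

1


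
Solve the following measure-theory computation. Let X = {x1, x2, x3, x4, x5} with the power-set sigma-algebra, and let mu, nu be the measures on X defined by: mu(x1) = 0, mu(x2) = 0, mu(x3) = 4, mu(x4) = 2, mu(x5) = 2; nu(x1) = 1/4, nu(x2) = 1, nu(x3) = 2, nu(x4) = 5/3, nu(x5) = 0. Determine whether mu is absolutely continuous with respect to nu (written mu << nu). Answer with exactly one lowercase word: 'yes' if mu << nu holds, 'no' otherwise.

mu << nu means: every nu-null measurable set is also mu-null; equivalently, for every atom x, if nu({x}) = 0 then mu({x}) = 0.
Checking each atom:
  x1: nu = 1/4 > 0 -> no constraint.
  x2: nu = 1 > 0 -> no constraint.
  x3: nu = 2 > 0 -> no constraint.
  x4: nu = 5/3 > 0 -> no constraint.
  x5: nu = 0, mu = 2 > 0 -> violates mu << nu.
The atom(s) x5 violate the condition (nu = 0 but mu > 0). Therefore mu is NOT absolutely continuous w.r.t. nu.

no


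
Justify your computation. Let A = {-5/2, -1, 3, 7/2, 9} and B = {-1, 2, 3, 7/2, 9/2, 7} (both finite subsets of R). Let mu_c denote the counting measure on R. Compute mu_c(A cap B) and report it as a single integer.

Counting measure on a finite set equals cardinality. mu_c(A cap B) = |A cap B| (elements appearing in both).
Enumerating the elements of A that also lie in B gives 3 element(s).
So mu_c(A cap B) = 3.

3


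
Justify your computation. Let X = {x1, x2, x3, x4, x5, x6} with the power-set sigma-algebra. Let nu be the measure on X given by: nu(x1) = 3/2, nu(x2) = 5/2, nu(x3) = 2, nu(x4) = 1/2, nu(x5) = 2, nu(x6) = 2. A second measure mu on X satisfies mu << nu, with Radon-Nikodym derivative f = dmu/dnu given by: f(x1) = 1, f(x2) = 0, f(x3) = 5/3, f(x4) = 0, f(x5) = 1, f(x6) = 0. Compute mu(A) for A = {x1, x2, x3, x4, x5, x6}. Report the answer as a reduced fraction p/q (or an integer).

By the defining property of the Radon-Nikodym derivative, for every measurable set A,
  mu(A) = integral_A f dnu.
Since nu is a discrete measure concentrated on the atoms of X, the integral over A reduces to the sum
  mu(A) = sum_{x in A} f(x) * nu({x}).
Computing each term:
  x1: f(x1) * nu(x1) = 1 * 3/2 = 3/2.
  x2: f(x2) * nu(x2) = 0 * 5/2 = 0.
  x3: f(x3) * nu(x3) = 5/3 * 2 = 10/3.
  x4: f(x4) * nu(x4) = 0 * 1/2 = 0.
  x5: f(x5) * nu(x5) = 1 * 2 = 2.
  x6: f(x6) * nu(x6) = 0 * 2 = 0.
Summing: mu(A) = 3/2 + 0 + 10/3 + 0 + 2 + 0 = 41/6.

41/6


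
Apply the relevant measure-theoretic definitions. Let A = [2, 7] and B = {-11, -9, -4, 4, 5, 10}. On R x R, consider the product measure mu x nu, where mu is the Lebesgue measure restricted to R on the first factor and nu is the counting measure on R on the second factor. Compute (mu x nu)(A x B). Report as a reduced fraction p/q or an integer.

For a measurable rectangle A x B, the product measure satisfies
  (mu x nu)(A x B) = mu(A) * nu(B).
  mu(A) = 5.
  nu(B) = 6.
  (mu x nu)(A x B) = 5 * 6 = 30.

30


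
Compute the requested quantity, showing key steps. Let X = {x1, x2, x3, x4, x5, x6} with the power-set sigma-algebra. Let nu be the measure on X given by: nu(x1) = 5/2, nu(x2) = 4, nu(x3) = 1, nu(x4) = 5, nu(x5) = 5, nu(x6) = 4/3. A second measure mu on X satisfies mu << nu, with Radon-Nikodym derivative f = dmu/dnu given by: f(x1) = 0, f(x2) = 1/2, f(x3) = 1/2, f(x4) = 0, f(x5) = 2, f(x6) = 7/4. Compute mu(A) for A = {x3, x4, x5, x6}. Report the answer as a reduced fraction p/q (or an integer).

By the defining property of the Radon-Nikodym derivative, for every measurable set A,
  mu(A) = integral_A f dnu.
Since nu is a discrete measure concentrated on the atoms of X, the integral over A reduces to the sum
  mu(A) = sum_{x in A} f(x) * nu({x}).
Computing each term:
  x3: f(x3) * nu(x3) = 1/2 * 1 = 1/2.
  x4: f(x4) * nu(x4) = 0 * 5 = 0.
  x5: f(x5) * nu(x5) = 2 * 5 = 10.
  x6: f(x6) * nu(x6) = 7/4 * 4/3 = 7/3.
Summing: mu(A) = 1/2 + 0 + 10 + 7/3 = 77/6.

77/6


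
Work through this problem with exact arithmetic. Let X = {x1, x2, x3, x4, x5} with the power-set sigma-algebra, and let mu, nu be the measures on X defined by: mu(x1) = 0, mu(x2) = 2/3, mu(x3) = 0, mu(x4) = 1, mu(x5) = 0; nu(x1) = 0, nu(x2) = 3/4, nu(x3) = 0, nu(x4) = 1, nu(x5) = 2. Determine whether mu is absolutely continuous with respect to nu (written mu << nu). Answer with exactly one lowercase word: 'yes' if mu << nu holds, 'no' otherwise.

mu << nu means: every nu-null measurable set is also mu-null; equivalently, for every atom x, if nu({x}) = 0 then mu({x}) = 0.
Checking each atom:
  x1: nu = 0, mu = 0 -> consistent with mu << nu.
  x2: nu = 3/4 > 0 -> no constraint.
  x3: nu = 0, mu = 0 -> consistent with mu << nu.
  x4: nu = 1 > 0 -> no constraint.
  x5: nu = 2 > 0 -> no constraint.
No atom violates the condition. Therefore mu << nu.

yes


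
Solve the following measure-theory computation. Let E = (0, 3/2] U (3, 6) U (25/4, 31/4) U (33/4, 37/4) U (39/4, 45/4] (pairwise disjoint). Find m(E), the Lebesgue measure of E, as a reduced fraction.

For pairwise disjoint intervals, m(union_i I_i) = sum_i m(I_i),
and m is invariant under swapping open/closed endpoints (single points have measure 0).
So m(E) = sum_i (b_i - a_i).
  I_1 has length 3/2 - 0 = 3/2.
  I_2 has length 6 - 3 = 3.
  I_3 has length 31/4 - 25/4 = 3/2.
  I_4 has length 37/4 - 33/4 = 1.
  I_5 has length 45/4 - 39/4 = 3/2.
Summing:
  m(E) = 3/2 + 3 + 3/2 + 1 + 3/2 = 17/2.

17/2


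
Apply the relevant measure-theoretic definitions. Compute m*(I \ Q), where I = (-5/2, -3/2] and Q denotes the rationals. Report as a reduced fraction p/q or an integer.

The interval I = (-5/2, -3/2] has m(I) = -3/2 - (-5/2) = 1 (endpoints are measure-zero, so open/closed/half-open agree). Write I = (I cap Q) u (I \ Q). The rationals in I are countable, so m*(I cap Q) = 0 (cover each rational by intervals whose total length is arbitrarily small). By countable subadditivity m*(I) <= m*(I cap Q) + m*(I \ Q), hence m*(I \ Q) >= m(I) = 1. The reverse inequality m*(I \ Q) <= m*(I) = 1 is trivial since (I \ Q) is a subset of I. Therefore m*(I \ Q) = 1.

1


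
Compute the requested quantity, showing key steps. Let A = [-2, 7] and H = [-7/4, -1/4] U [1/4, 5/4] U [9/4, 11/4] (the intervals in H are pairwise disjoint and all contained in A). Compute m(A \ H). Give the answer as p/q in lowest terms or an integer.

The ambient interval has length m(A) = 7 - (-2) = 9.
Since the holes are disjoint and sit inside A, by finite additivity
  m(H) = sum_i (b_i - a_i), and m(A \ H) = m(A) - m(H).
Computing the hole measures:
  m(H_1) = -1/4 - (-7/4) = 3/2.
  m(H_2) = 5/4 - 1/4 = 1.
  m(H_3) = 11/4 - 9/4 = 1/2.
Summed: m(H) = 3/2 + 1 + 1/2 = 3.
So m(A \ H) = 9 - 3 = 6.

6


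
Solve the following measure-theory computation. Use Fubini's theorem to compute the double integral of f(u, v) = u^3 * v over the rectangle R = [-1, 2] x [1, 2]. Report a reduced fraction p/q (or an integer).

f(u, v) is a tensor product of a function of u and a function of v, and both factors are bounded continuous (hence Lebesgue integrable) on the rectangle, so Fubini's theorem applies:
  integral_R f d(m x m) = (integral_a1^b1 u^3 du) * (integral_a2^b2 v dv).
Inner integral in u: integral_{-1}^{2} u^3 du = (2^4 - (-1)^4)/4
  = 15/4.
Inner integral in v: integral_{1}^{2} v dv = (2^2 - 1^2)/2
  = 3/2.
Product: (15/4) * (3/2) = 45/8.

45/8


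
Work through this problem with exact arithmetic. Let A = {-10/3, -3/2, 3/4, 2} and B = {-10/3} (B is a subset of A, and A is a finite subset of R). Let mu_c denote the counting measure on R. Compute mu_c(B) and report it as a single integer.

Counting measure assigns mu_c(E) = |E| (number of elements) when E is finite.
B has 1 element(s), so mu_c(B) = 1.

1


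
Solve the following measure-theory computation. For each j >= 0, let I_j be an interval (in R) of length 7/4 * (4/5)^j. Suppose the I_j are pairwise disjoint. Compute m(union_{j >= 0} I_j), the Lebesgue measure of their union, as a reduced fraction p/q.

By countable additivity of the Lebesgue measure on pairwise disjoint measurable sets,
  m(union_{j >= 0} I_j) = sum_{j >= 0} m(I_j) = sum_{j >= 0} a * r^j,
  with a = 7/4 and r = 4/5.
Since 0 < r = 4/5 < 1, the geometric series converges:
  sum_{j >= 0} a * r^j = a / (1 - r).
  = 7/4 / (1 - 4/5)
  = 7/4 / (1/5)
  = 35/4.

35/4


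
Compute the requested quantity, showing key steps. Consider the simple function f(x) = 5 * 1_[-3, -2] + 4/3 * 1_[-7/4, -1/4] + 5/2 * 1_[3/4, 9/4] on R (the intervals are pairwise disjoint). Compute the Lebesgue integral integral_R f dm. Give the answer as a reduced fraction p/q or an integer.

For a simple function f = sum_i c_i * 1_{A_i} with disjoint A_i,
  integral f dm = sum_i c_i * m(A_i).
Lengths of the A_i:
  m(A_1) = -2 - (-3) = 1.
  m(A_2) = -1/4 - (-7/4) = 3/2.
  m(A_3) = 9/4 - 3/4 = 3/2.
Contributions c_i * m(A_i):
  (5) * (1) = 5.
  (4/3) * (3/2) = 2.
  (5/2) * (3/2) = 15/4.
Total: 5 + 2 + 15/4 = 43/4.

43/4


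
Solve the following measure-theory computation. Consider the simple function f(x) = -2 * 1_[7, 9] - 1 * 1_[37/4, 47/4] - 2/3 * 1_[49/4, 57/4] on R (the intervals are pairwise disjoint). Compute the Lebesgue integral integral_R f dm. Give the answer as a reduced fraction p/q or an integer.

For a simple function f = sum_i c_i * 1_{A_i} with disjoint A_i,
  integral f dm = sum_i c_i * m(A_i).
Lengths of the A_i:
  m(A_1) = 9 - 7 = 2.
  m(A_2) = 47/4 - 37/4 = 5/2.
  m(A_3) = 57/4 - 49/4 = 2.
Contributions c_i * m(A_i):
  (-2) * (2) = -4.
  (-1) * (5/2) = -5/2.
  (-2/3) * (2) = -4/3.
Total: -4 - 5/2 - 4/3 = -47/6.

-47/6


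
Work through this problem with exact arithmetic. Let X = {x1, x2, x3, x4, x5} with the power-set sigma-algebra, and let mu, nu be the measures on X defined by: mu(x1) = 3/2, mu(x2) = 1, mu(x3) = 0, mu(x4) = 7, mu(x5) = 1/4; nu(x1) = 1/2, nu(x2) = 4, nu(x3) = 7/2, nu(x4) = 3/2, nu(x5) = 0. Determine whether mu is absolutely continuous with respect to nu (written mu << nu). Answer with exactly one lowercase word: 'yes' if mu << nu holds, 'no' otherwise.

mu << nu means: every nu-null measurable set is also mu-null; equivalently, for every atom x, if nu({x}) = 0 then mu({x}) = 0.
Checking each atom:
  x1: nu = 1/2 > 0 -> no constraint.
  x2: nu = 4 > 0 -> no constraint.
  x3: nu = 7/2 > 0 -> no constraint.
  x4: nu = 3/2 > 0 -> no constraint.
  x5: nu = 0, mu = 1/4 > 0 -> violates mu << nu.
The atom(s) x5 violate the condition (nu = 0 but mu > 0). Therefore mu is NOT absolutely continuous w.r.t. nu.

no


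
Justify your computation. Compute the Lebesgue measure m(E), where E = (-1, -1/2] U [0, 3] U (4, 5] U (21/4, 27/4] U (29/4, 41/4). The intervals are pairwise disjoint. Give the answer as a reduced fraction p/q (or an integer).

For pairwise disjoint intervals, m(union_i I_i) = sum_i m(I_i),
and m is invariant under swapping open/closed endpoints (single points have measure 0).
So m(E) = sum_i (b_i - a_i).
  I_1 has length -1/2 - (-1) = 1/2.
  I_2 has length 3 - 0 = 3.
  I_3 has length 5 - 4 = 1.
  I_4 has length 27/4 - 21/4 = 3/2.
  I_5 has length 41/4 - 29/4 = 3.
Summing:
  m(E) = 1/2 + 3 + 1 + 3/2 + 3 = 9.

9


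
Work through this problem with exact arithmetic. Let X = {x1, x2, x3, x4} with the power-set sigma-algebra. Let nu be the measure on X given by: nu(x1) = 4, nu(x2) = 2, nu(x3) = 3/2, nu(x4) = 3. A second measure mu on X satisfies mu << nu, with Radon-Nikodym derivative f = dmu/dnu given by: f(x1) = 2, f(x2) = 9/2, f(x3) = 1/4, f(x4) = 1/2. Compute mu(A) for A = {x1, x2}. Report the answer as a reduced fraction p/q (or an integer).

By the defining property of the Radon-Nikodym derivative, for every measurable set A,
  mu(A) = integral_A f dnu.
Since nu is a discrete measure concentrated on the atoms of X, the integral over A reduces to the sum
  mu(A) = sum_{x in A} f(x) * nu({x}).
Computing each term:
  x1: f(x1) * nu(x1) = 2 * 4 = 8.
  x2: f(x2) * nu(x2) = 9/2 * 2 = 9.
Summing: mu(A) = 8 + 9 = 17.

17


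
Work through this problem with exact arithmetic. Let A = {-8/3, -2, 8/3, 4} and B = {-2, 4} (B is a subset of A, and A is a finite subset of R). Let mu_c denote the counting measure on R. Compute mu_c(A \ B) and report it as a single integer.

Counting measure assigns mu_c(E) = |E| (number of elements) when E is finite. For B subset A, A \ B is the set of elements of A not in B, so |A \ B| = |A| - |B|.
|A| = 4, |B| = 2, so mu_c(A \ B) = 4 - 2 = 2.

2


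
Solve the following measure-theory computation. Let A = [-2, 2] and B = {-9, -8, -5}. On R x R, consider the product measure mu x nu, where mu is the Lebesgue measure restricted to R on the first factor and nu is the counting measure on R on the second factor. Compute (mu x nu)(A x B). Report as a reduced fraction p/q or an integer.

For a measurable rectangle A x B, the product measure satisfies
  (mu x nu)(A x B) = mu(A) * nu(B).
  mu(A) = 4.
  nu(B) = 3.
  (mu x nu)(A x B) = 4 * 3 = 12.

12


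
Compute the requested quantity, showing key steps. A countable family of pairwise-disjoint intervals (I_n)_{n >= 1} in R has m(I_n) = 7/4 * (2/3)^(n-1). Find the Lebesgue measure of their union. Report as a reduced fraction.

By countable additivity of the Lebesgue measure on pairwise disjoint measurable sets,
  m(union_{n >= 1} I_n) = sum_{n >= 1} m(I_n) = sum_{n >= 1} a * r^(n-1),
  with a = 7/4 and r = 2/3.
Since 0 < r = 2/3 < 1, the geometric series converges:
  sum_{n >= 1} a * r^(n-1) = a / (1 - r).
  = 7/4 / (1 - 2/3)
  = 7/4 / (1/3)
  = 21/4.

21/4


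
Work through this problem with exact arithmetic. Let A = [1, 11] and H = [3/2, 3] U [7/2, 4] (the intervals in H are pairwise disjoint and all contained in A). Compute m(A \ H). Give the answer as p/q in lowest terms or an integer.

The ambient interval has length m(A) = 11 - 1 = 10.
Since the holes are disjoint and sit inside A, by finite additivity
  m(H) = sum_i (b_i - a_i), and m(A \ H) = m(A) - m(H).
Computing the hole measures:
  m(H_1) = 3 - 3/2 = 3/2.
  m(H_2) = 4 - 7/2 = 1/2.
Summed: m(H) = 3/2 + 1/2 = 2.
So m(A \ H) = 10 - 2 = 8.

8


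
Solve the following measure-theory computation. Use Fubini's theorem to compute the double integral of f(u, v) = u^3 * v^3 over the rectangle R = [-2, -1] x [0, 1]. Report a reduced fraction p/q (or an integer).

f(u, v) is a tensor product of a function of u and a function of v, and both factors are bounded continuous (hence Lebesgue integrable) on the rectangle, so Fubini's theorem applies:
  integral_R f d(m x m) = (integral_a1^b1 u^3 du) * (integral_a2^b2 v^3 dv).
Inner integral in u: integral_{-2}^{-1} u^3 du = ((-1)^4 - (-2)^4)/4
  = -15/4.
Inner integral in v: integral_{0}^{1} v^3 dv = (1^4 - 0^4)/4
  = 1/4.
Product: (-15/4) * (1/4) = -15/16.

-15/16


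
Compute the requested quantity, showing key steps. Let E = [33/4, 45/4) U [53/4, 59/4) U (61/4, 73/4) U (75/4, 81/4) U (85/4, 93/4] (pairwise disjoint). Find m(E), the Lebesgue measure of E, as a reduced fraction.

For pairwise disjoint intervals, m(union_i I_i) = sum_i m(I_i),
and m is invariant under swapping open/closed endpoints (single points have measure 0).
So m(E) = sum_i (b_i - a_i).
  I_1 has length 45/4 - 33/4 = 3.
  I_2 has length 59/4 - 53/4 = 3/2.
  I_3 has length 73/4 - 61/4 = 3.
  I_4 has length 81/4 - 75/4 = 3/2.
  I_5 has length 93/4 - 85/4 = 2.
Summing:
  m(E) = 3 + 3/2 + 3 + 3/2 + 2 = 11.

11


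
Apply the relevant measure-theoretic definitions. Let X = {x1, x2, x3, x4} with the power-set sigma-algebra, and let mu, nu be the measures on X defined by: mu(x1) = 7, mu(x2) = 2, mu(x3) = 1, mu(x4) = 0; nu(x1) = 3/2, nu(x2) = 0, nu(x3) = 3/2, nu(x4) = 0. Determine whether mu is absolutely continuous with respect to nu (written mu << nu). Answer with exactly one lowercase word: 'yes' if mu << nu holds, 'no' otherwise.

mu << nu means: every nu-null measurable set is also mu-null; equivalently, for every atom x, if nu({x}) = 0 then mu({x}) = 0.
Checking each atom:
  x1: nu = 3/2 > 0 -> no constraint.
  x2: nu = 0, mu = 2 > 0 -> violates mu << nu.
  x3: nu = 3/2 > 0 -> no constraint.
  x4: nu = 0, mu = 0 -> consistent with mu << nu.
The atom(s) x2 violate the condition (nu = 0 but mu > 0). Therefore mu is NOT absolutely continuous w.r.t. nu.

no


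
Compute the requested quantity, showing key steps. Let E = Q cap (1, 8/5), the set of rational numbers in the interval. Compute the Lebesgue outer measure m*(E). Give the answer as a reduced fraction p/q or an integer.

Q cap (1, 8/5) is countable; list its elements as q_1, q_2, ... . Fix eps > 0 and cover the k-th point by an interval of length eps * 2^(-k). The cover has total length eps * sum_{k>=1} 2^(-k) = eps, so by definition of outer measure m*(Q cap (1, 8/5)) <= eps. Since eps was arbitrary and m* >= 0, the outer measure is 0.

0


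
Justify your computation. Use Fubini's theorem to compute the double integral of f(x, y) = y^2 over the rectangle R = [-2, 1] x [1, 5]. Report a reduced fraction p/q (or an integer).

f(x, y) is a tensor product of a function of x and a function of y, and both factors are bounded continuous (hence Lebesgue integrable) on the rectangle, so Fubini's theorem applies:
  integral_R f d(m x m) = (integral_a1^b1 1 dx) * (integral_a2^b2 y^2 dy).
Inner integral in x: integral_{-2}^{1} 1 dx = (1^1 - (-2)^1)/1
  = 3.
Inner integral in y: integral_{1}^{5} y^2 dy = (5^3 - 1^3)/3
  = 124/3.
Product: (3) * (124/3) = 124.

124


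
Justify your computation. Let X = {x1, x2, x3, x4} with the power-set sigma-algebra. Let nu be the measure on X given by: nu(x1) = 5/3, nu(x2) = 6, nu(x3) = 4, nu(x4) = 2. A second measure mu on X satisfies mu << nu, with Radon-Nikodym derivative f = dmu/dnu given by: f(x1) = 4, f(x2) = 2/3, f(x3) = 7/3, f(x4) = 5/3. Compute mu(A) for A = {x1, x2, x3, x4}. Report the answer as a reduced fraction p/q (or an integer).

By the defining property of the Radon-Nikodym derivative, for every measurable set A,
  mu(A) = integral_A f dnu.
Since nu is a discrete measure concentrated on the atoms of X, the integral over A reduces to the sum
  mu(A) = sum_{x in A} f(x) * nu({x}).
Computing each term:
  x1: f(x1) * nu(x1) = 4 * 5/3 = 20/3.
  x2: f(x2) * nu(x2) = 2/3 * 6 = 4.
  x3: f(x3) * nu(x3) = 7/3 * 4 = 28/3.
  x4: f(x4) * nu(x4) = 5/3 * 2 = 10/3.
Summing: mu(A) = 20/3 + 4 + 28/3 + 10/3 = 70/3.

70/3


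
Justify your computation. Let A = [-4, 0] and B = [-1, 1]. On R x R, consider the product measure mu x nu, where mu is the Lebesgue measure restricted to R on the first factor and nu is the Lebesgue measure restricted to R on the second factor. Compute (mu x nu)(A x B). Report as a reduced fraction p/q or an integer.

For a measurable rectangle A x B, the product measure satisfies
  (mu x nu)(A x B) = mu(A) * nu(B).
  mu(A) = 4.
  nu(B) = 2.
  (mu x nu)(A x B) = 4 * 2 = 8.

8


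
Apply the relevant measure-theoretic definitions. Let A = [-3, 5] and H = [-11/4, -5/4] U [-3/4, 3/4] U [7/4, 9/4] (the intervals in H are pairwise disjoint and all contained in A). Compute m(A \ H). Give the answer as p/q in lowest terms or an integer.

The ambient interval has length m(A) = 5 - (-3) = 8.
Since the holes are disjoint and sit inside A, by finite additivity
  m(H) = sum_i (b_i - a_i), and m(A \ H) = m(A) - m(H).
Computing the hole measures:
  m(H_1) = -5/4 - (-11/4) = 3/2.
  m(H_2) = 3/4 - (-3/4) = 3/2.
  m(H_3) = 9/4 - 7/4 = 1/2.
Summed: m(H) = 3/2 + 3/2 + 1/2 = 7/2.
So m(A \ H) = 8 - 7/2 = 9/2.

9/2


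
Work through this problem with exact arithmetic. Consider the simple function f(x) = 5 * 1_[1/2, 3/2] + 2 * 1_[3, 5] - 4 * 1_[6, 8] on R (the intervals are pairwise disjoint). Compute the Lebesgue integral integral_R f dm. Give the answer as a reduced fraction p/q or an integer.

For a simple function f = sum_i c_i * 1_{A_i} with disjoint A_i,
  integral f dm = sum_i c_i * m(A_i).
Lengths of the A_i:
  m(A_1) = 3/2 - 1/2 = 1.
  m(A_2) = 5 - 3 = 2.
  m(A_3) = 8 - 6 = 2.
Contributions c_i * m(A_i):
  (5) * (1) = 5.
  (2) * (2) = 4.
  (-4) * (2) = -8.
Total: 5 + 4 - 8 = 1.

1


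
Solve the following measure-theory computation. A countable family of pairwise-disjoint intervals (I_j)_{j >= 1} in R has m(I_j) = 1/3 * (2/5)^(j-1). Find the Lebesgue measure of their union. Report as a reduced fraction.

By countable additivity of the Lebesgue measure on pairwise disjoint measurable sets,
  m(union_{j >= 1} I_j) = sum_{j >= 1} m(I_j) = sum_{j >= 1} a * r^(j-1),
  with a = 1/3 and r = 2/5.
Since 0 < r = 2/5 < 1, the geometric series converges:
  sum_{j >= 1} a * r^(j-1) = a / (1 - r).
  = 1/3 / (1 - 2/5)
  = 1/3 / (3/5)
  = 5/9.

5/9


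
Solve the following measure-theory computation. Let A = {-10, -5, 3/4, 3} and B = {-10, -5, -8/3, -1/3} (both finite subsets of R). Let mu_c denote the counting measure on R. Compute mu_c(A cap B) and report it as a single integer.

Counting measure on a finite set equals cardinality. mu_c(A cap B) = |A cap B| (elements appearing in both).
Enumerating the elements of A that also lie in B gives 2 element(s).
So mu_c(A cap B) = 2.

2


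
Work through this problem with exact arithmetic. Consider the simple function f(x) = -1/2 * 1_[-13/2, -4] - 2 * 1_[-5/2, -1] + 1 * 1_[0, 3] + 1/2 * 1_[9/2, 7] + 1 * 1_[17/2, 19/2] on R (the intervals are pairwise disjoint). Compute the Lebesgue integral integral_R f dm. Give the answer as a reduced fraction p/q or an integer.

For a simple function f = sum_i c_i * 1_{A_i} with disjoint A_i,
  integral f dm = sum_i c_i * m(A_i).
Lengths of the A_i:
  m(A_1) = -4 - (-13/2) = 5/2.
  m(A_2) = -1 - (-5/2) = 3/2.
  m(A_3) = 3 - 0 = 3.
  m(A_4) = 7 - 9/2 = 5/2.
  m(A_5) = 19/2 - 17/2 = 1.
Contributions c_i * m(A_i):
  (-1/2) * (5/2) = -5/4.
  (-2) * (3/2) = -3.
  (1) * (3) = 3.
  (1/2) * (5/2) = 5/4.
  (1) * (1) = 1.
Total: -5/4 - 3 + 3 + 5/4 + 1 = 1.

1


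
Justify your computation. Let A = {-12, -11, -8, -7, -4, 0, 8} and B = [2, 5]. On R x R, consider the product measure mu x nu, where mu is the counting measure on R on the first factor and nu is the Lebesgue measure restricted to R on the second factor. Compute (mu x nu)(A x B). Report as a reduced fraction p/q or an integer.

For a measurable rectangle A x B, the product measure satisfies
  (mu x nu)(A x B) = mu(A) * nu(B).
  mu(A) = 7.
  nu(B) = 3.
  (mu x nu)(A x B) = 7 * 3 = 21.

21


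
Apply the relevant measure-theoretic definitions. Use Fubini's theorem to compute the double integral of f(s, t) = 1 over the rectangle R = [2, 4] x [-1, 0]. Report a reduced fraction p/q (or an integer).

f(s, t) is a tensor product of a function of s and a function of t, and both factors are bounded continuous (hence Lebesgue integrable) on the rectangle, so Fubini's theorem applies:
  integral_R f d(m x m) = (integral_a1^b1 1 ds) * (integral_a2^b2 1 dt).
Inner integral in s: integral_{2}^{4} 1 ds = (4^1 - 2^1)/1
  = 2.
Inner integral in t: integral_{-1}^{0} 1 dt = (0^1 - (-1)^1)/1
  = 1.
Product: (2) * (1) = 2.

2


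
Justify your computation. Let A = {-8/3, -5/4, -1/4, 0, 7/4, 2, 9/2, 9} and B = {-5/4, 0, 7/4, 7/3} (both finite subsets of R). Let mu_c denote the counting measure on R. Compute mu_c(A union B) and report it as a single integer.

Counting measure on a finite set equals cardinality. By inclusion-exclusion, |A union B| = |A| + |B| - |A cap B|.
|A| = 8, |B| = 4, |A cap B| = 3.
So mu_c(A union B) = 8 + 4 - 3 = 9.

9


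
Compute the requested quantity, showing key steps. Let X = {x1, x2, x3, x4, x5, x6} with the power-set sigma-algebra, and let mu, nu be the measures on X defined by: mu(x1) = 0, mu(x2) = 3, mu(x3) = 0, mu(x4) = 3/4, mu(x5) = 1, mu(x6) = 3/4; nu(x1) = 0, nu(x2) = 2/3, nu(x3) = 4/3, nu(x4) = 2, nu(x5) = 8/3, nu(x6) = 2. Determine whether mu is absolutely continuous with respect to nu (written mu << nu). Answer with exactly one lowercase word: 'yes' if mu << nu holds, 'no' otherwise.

mu << nu means: every nu-null measurable set is also mu-null; equivalently, for every atom x, if nu({x}) = 0 then mu({x}) = 0.
Checking each atom:
  x1: nu = 0, mu = 0 -> consistent with mu << nu.
  x2: nu = 2/3 > 0 -> no constraint.
  x3: nu = 4/3 > 0 -> no constraint.
  x4: nu = 2 > 0 -> no constraint.
  x5: nu = 8/3 > 0 -> no constraint.
  x6: nu = 2 > 0 -> no constraint.
No atom violates the condition. Therefore mu << nu.

yes


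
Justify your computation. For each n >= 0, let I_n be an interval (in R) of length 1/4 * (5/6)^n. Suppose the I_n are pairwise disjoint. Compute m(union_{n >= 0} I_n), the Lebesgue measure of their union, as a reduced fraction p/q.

By countable additivity of the Lebesgue measure on pairwise disjoint measurable sets,
  m(union_{n >= 0} I_n) = sum_{n >= 0} m(I_n) = sum_{n >= 0} a * r^n,
  with a = 1/4 and r = 5/6.
Since 0 < r = 5/6 < 1, the geometric series converges:
  sum_{n >= 0} a * r^n = a / (1 - r).
  = 1/4 / (1 - 5/6)
  = 1/4 / (1/6)
  = 3/2.

3/2


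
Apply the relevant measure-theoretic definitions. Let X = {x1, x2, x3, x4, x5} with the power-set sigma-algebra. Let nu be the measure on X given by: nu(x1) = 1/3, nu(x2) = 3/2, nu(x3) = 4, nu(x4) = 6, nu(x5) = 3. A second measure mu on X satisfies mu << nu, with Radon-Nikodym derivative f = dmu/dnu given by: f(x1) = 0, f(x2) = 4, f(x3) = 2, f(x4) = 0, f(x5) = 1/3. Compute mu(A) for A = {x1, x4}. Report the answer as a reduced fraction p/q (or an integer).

By the defining property of the Radon-Nikodym derivative, for every measurable set A,
  mu(A) = integral_A f dnu.
Since nu is a discrete measure concentrated on the atoms of X, the integral over A reduces to the sum
  mu(A) = sum_{x in A} f(x) * nu({x}).
Computing each term:
  x1: f(x1) * nu(x1) = 0 * 1/3 = 0.
  x4: f(x4) * nu(x4) = 0 * 6 = 0.
Summing: mu(A) = 0 + 0 = 0.

0


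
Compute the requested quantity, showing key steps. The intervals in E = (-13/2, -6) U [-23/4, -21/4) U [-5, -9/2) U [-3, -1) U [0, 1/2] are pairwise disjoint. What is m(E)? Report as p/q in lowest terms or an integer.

For pairwise disjoint intervals, m(union_i I_i) = sum_i m(I_i),
and m is invariant under swapping open/closed endpoints (single points have measure 0).
So m(E) = sum_i (b_i - a_i).
  I_1 has length -6 - (-13/2) = 1/2.
  I_2 has length -21/4 - (-23/4) = 1/2.
  I_3 has length -9/2 - (-5) = 1/2.
  I_4 has length -1 - (-3) = 2.
  I_5 has length 1/2 - 0 = 1/2.
Summing:
  m(E) = 1/2 + 1/2 + 1/2 + 2 + 1/2 = 4.

4


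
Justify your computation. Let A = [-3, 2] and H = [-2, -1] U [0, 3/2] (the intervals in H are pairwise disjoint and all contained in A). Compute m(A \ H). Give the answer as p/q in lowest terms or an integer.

The ambient interval has length m(A) = 2 - (-3) = 5.
Since the holes are disjoint and sit inside A, by finite additivity
  m(H) = sum_i (b_i - a_i), and m(A \ H) = m(A) - m(H).
Computing the hole measures:
  m(H_1) = -1 - (-2) = 1.
  m(H_2) = 3/2 - 0 = 3/2.
Summed: m(H) = 1 + 3/2 = 5/2.
So m(A \ H) = 5 - 5/2 = 5/2.

5/2


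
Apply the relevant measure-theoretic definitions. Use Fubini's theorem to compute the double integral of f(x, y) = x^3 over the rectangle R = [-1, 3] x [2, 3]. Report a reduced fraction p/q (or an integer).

f(x, y) is a tensor product of a function of x and a function of y, and both factors are bounded continuous (hence Lebesgue integrable) on the rectangle, so Fubini's theorem applies:
  integral_R f d(m x m) = (integral_a1^b1 x^3 dx) * (integral_a2^b2 1 dy).
Inner integral in x: integral_{-1}^{3} x^3 dx = (3^4 - (-1)^4)/4
  = 20.
Inner integral in y: integral_{2}^{3} 1 dy = (3^1 - 2^1)/1
  = 1.
Product: (20) * (1) = 20.

20


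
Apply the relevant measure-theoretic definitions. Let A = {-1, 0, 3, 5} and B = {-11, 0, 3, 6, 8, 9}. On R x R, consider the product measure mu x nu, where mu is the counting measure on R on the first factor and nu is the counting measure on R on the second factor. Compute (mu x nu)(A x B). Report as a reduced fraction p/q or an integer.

For a measurable rectangle A x B, the product measure satisfies
  (mu x nu)(A x B) = mu(A) * nu(B).
  mu(A) = 4.
  nu(B) = 6.
  (mu x nu)(A x B) = 4 * 6 = 24.

24


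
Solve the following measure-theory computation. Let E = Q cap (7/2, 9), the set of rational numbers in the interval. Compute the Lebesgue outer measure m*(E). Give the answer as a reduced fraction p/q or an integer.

Q cap (7/2, 9) is countable; list its elements as q_1, q_2, ... . Fix eps > 0 and cover the k-th point by an interval of length eps * 2^(-k). The cover has total length eps * sum_{k>=1} 2^(-k) = eps, so by definition of outer measure m*(Q cap (7/2, 9)) <= eps. Since eps was arbitrary and m* >= 0, the outer measure is 0.

0


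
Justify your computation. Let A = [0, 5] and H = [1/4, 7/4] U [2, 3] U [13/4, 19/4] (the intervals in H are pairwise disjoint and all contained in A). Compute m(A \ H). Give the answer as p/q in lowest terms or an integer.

The ambient interval has length m(A) = 5 - 0 = 5.
Since the holes are disjoint and sit inside A, by finite additivity
  m(H) = sum_i (b_i - a_i), and m(A \ H) = m(A) - m(H).
Computing the hole measures:
  m(H_1) = 7/4 - 1/4 = 3/2.
  m(H_2) = 3 - 2 = 1.
  m(H_3) = 19/4 - 13/4 = 3/2.
Summed: m(H) = 3/2 + 1 + 3/2 = 4.
So m(A \ H) = 5 - 4 = 1.

1


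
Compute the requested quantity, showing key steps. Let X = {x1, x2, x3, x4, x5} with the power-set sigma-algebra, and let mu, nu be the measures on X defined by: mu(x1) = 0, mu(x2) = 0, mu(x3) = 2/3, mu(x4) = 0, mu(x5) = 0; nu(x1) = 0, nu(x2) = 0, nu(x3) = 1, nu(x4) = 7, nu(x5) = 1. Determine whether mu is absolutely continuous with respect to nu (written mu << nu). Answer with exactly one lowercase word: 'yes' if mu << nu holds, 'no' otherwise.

mu << nu means: every nu-null measurable set is also mu-null; equivalently, for every atom x, if nu({x}) = 0 then mu({x}) = 0.
Checking each atom:
  x1: nu = 0, mu = 0 -> consistent with mu << nu.
  x2: nu = 0, mu = 0 -> consistent with mu << nu.
  x3: nu = 1 > 0 -> no constraint.
  x4: nu = 7 > 0 -> no constraint.
  x5: nu = 1 > 0 -> no constraint.
No atom violates the condition. Therefore mu << nu.

yes


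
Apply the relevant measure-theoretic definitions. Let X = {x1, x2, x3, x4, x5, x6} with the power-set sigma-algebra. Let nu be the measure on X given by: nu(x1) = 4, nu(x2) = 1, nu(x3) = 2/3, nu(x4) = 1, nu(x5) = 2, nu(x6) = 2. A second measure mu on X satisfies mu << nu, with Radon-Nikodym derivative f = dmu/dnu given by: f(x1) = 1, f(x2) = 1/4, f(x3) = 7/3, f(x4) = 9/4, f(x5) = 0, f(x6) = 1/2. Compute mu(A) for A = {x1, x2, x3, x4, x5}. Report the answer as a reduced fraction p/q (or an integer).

By the defining property of the Radon-Nikodym derivative, for every measurable set A,
  mu(A) = integral_A f dnu.
Since nu is a discrete measure concentrated on the atoms of X, the integral over A reduces to the sum
  mu(A) = sum_{x in A} f(x) * nu({x}).
Computing each term:
  x1: f(x1) * nu(x1) = 1 * 4 = 4.
  x2: f(x2) * nu(x2) = 1/4 * 1 = 1/4.
  x3: f(x3) * nu(x3) = 7/3 * 2/3 = 14/9.
  x4: f(x4) * nu(x4) = 9/4 * 1 = 9/4.
  x5: f(x5) * nu(x5) = 0 * 2 = 0.
Summing: mu(A) = 4 + 1/4 + 14/9 + 9/4 + 0 = 145/18.

145/18


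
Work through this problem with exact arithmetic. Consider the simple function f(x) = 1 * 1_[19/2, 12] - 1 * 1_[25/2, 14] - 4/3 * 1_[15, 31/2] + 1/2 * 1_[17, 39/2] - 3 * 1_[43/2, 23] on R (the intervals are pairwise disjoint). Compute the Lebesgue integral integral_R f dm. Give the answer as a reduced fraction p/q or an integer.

For a simple function f = sum_i c_i * 1_{A_i} with disjoint A_i,
  integral f dm = sum_i c_i * m(A_i).
Lengths of the A_i:
  m(A_1) = 12 - 19/2 = 5/2.
  m(A_2) = 14 - 25/2 = 3/2.
  m(A_3) = 31/2 - 15 = 1/2.
  m(A_4) = 39/2 - 17 = 5/2.
  m(A_5) = 23 - 43/2 = 3/2.
Contributions c_i * m(A_i):
  (1) * (5/2) = 5/2.
  (-1) * (3/2) = -3/2.
  (-4/3) * (1/2) = -2/3.
  (1/2) * (5/2) = 5/4.
  (-3) * (3/2) = -9/2.
Total: 5/2 - 3/2 - 2/3 + 5/4 - 9/2 = -35/12.

-35/12


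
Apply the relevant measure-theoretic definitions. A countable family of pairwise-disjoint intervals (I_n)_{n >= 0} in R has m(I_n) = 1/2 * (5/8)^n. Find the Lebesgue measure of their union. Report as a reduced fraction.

By countable additivity of the Lebesgue measure on pairwise disjoint measurable sets,
  m(union_{n >= 0} I_n) = sum_{n >= 0} m(I_n) = sum_{n >= 0} a * r^n,
  with a = 1/2 and r = 5/8.
Since 0 < r = 5/8 < 1, the geometric series converges:
  sum_{n >= 0} a * r^n = a / (1 - r).
  = 1/2 / (1 - 5/8)
  = 1/2 / (3/8)
  = 4/3.

4/3


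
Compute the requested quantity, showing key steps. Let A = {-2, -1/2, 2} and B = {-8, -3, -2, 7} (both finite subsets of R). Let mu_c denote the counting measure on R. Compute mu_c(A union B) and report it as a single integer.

Counting measure on a finite set equals cardinality. By inclusion-exclusion, |A union B| = |A| + |B| - |A cap B|.
|A| = 3, |B| = 4, |A cap B| = 1.
So mu_c(A union B) = 3 + 4 - 1 = 6.

6


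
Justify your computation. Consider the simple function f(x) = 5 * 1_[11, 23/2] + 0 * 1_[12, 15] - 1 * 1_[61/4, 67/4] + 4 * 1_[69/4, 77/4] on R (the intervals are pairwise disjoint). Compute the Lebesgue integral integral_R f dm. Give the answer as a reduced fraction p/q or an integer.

For a simple function f = sum_i c_i * 1_{A_i} with disjoint A_i,
  integral f dm = sum_i c_i * m(A_i).
Lengths of the A_i:
  m(A_1) = 23/2 - 11 = 1/2.
  m(A_2) = 15 - 12 = 3.
  m(A_3) = 67/4 - 61/4 = 3/2.
  m(A_4) = 77/4 - 69/4 = 2.
Contributions c_i * m(A_i):
  (5) * (1/2) = 5/2.
  (0) * (3) = 0.
  (-1) * (3/2) = -3/2.
  (4) * (2) = 8.
Total: 5/2 + 0 - 3/2 + 8 = 9.

9


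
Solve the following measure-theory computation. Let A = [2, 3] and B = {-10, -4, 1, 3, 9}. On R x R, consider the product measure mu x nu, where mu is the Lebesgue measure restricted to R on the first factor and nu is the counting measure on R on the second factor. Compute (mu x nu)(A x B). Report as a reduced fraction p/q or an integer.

For a measurable rectangle A x B, the product measure satisfies
  (mu x nu)(A x B) = mu(A) * nu(B).
  mu(A) = 1.
  nu(B) = 5.
  (mu x nu)(A x B) = 1 * 5 = 5.

5


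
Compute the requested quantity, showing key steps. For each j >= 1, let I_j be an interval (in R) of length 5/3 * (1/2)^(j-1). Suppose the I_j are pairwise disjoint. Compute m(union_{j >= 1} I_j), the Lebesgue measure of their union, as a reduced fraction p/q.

By countable additivity of the Lebesgue measure on pairwise disjoint measurable sets,
  m(union_{j >= 1} I_j) = sum_{j >= 1} m(I_j) = sum_{j >= 1} a * r^(j-1),
  with a = 5/3 and r = 1/2.
Since 0 < r = 1/2 < 1, the geometric series converges:
  sum_{j >= 1} a * r^(j-1) = a / (1 - r).
  = 5/3 / (1 - 1/2)
  = 5/3 / (1/2)
  = 10/3.

10/3


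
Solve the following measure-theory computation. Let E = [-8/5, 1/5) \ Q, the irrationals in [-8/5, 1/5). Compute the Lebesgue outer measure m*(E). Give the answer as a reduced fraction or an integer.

The interval I = [-8/5, 1/5) has m(I) = 1/5 - (-8/5) = 9/5 (endpoints are measure-zero, so open/closed/half-open agree). Write I = (I cap Q) u (I \ Q). The rationals in I are countable, so m*(I cap Q) = 0 (cover each rational by intervals whose total length is arbitrarily small). By countable subadditivity m*(I) <= m*(I cap Q) + m*(I \ Q), hence m*(I \ Q) >= m(I) = 9/5. The reverse inequality m*(I \ Q) <= m*(I) = 9/5 is trivial since (I \ Q) is a subset of I. Therefore m*(I \ Q) = 9/5.

9/5


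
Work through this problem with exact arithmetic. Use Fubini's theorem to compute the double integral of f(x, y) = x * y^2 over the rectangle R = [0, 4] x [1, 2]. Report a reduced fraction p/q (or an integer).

f(x, y) is a tensor product of a function of x and a function of y, and both factors are bounded continuous (hence Lebesgue integrable) on the rectangle, so Fubini's theorem applies:
  integral_R f d(m x m) = (integral_a1^b1 x dx) * (integral_a2^b2 y^2 dy).
Inner integral in x: integral_{0}^{4} x dx = (4^2 - 0^2)/2
  = 8.
Inner integral in y: integral_{1}^{2} y^2 dy = (2^3 - 1^3)/3
  = 7/3.
Product: (8) * (7/3) = 56/3.

56/3


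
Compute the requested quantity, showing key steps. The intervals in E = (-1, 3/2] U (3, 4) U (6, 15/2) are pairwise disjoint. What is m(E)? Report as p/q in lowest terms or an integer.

For pairwise disjoint intervals, m(union_i I_i) = sum_i m(I_i),
and m is invariant under swapping open/closed endpoints (single points have measure 0).
So m(E) = sum_i (b_i - a_i).
  I_1 has length 3/2 - (-1) = 5/2.
  I_2 has length 4 - 3 = 1.
  I_3 has length 15/2 - 6 = 3/2.
Summing:
  m(E) = 5/2 + 1 + 3/2 = 5.

5


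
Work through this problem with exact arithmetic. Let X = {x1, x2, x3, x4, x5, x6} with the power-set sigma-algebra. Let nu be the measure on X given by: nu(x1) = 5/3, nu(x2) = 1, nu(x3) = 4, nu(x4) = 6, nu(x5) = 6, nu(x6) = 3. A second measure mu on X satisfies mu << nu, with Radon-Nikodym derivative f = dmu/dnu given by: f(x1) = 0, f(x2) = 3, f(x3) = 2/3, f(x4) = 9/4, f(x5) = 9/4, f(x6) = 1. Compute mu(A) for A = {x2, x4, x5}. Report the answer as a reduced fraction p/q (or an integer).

By the defining property of the Radon-Nikodym derivative, for every measurable set A,
  mu(A) = integral_A f dnu.
Since nu is a discrete measure concentrated on the atoms of X, the integral over A reduces to the sum
  mu(A) = sum_{x in A} f(x) * nu({x}).
Computing each term:
  x2: f(x2) * nu(x2) = 3 * 1 = 3.
  x4: f(x4) * nu(x4) = 9/4 * 6 = 27/2.
  x5: f(x5) * nu(x5) = 9/4 * 6 = 27/2.
Summing: mu(A) = 3 + 27/2 + 27/2 = 30.

30


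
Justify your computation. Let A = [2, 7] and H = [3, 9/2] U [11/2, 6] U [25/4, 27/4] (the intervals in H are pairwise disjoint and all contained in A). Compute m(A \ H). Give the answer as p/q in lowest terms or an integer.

The ambient interval has length m(A) = 7 - 2 = 5.
Since the holes are disjoint and sit inside A, by finite additivity
  m(H) = sum_i (b_i - a_i), and m(A \ H) = m(A) - m(H).
Computing the hole measures:
  m(H_1) = 9/2 - 3 = 3/2.
  m(H_2) = 6 - 11/2 = 1/2.
  m(H_3) = 27/4 - 25/4 = 1/2.
Summed: m(H) = 3/2 + 1/2 + 1/2 = 5/2.
So m(A \ H) = 5 - 5/2 = 5/2.

5/2


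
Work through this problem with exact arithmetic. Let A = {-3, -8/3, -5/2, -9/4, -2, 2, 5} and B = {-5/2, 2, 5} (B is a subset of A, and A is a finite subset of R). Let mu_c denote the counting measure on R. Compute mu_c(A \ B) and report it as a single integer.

Counting measure assigns mu_c(E) = |E| (number of elements) when E is finite. For B subset A, A \ B is the set of elements of A not in B, so |A \ B| = |A| - |B|.
|A| = 7, |B| = 3, so mu_c(A \ B) = 7 - 3 = 4.

4


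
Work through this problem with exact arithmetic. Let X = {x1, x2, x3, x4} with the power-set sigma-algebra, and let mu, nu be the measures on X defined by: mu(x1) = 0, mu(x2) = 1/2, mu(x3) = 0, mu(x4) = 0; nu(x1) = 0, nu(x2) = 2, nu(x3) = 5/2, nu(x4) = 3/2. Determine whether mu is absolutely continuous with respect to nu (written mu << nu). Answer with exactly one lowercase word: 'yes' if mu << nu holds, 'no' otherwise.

mu << nu means: every nu-null measurable set is also mu-null; equivalently, for every atom x, if nu({x}) = 0 then mu({x}) = 0.
Checking each atom:
  x1: nu = 0, mu = 0 -> consistent with mu << nu.
  x2: nu = 2 > 0 -> no constraint.
  x3: nu = 5/2 > 0 -> no constraint.
  x4: nu = 3/2 > 0 -> no constraint.
No atom violates the condition. Therefore mu << nu.

yes


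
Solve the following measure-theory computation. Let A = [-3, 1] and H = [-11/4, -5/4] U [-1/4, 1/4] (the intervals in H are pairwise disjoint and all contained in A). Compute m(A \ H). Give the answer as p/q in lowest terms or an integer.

The ambient interval has length m(A) = 1 - (-3) = 4.
Since the holes are disjoint and sit inside A, by finite additivity
  m(H) = sum_i (b_i - a_i), and m(A \ H) = m(A) - m(H).
Computing the hole measures:
  m(H_1) = -5/4 - (-11/4) = 3/2.
  m(H_2) = 1/4 - (-1/4) = 1/2.
Summed: m(H) = 3/2 + 1/2 = 2.
So m(A \ H) = 4 - 2 = 2.

2
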